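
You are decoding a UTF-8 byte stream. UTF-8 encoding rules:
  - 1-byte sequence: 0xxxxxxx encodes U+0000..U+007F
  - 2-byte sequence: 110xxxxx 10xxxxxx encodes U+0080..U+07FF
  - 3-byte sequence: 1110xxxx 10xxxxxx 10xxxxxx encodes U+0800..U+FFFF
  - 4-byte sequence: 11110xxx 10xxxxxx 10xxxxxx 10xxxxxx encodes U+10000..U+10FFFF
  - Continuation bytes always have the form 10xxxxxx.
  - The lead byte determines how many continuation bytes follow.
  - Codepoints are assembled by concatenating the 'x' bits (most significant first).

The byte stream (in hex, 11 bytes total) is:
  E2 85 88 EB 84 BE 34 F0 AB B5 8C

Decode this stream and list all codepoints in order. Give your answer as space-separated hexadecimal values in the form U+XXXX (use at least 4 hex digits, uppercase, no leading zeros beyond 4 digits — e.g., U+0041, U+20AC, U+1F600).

Byte[0]=E2: 3-byte lead, need 2 cont bytes. acc=0x2
Byte[1]=85: continuation. acc=(acc<<6)|0x05=0x85
Byte[2]=88: continuation. acc=(acc<<6)|0x08=0x2148
Completed: cp=U+2148 (starts at byte 0)
Byte[3]=EB: 3-byte lead, need 2 cont bytes. acc=0xB
Byte[4]=84: continuation. acc=(acc<<6)|0x04=0x2C4
Byte[5]=BE: continuation. acc=(acc<<6)|0x3E=0xB13E
Completed: cp=U+B13E (starts at byte 3)
Byte[6]=34: 1-byte ASCII. cp=U+0034
Byte[7]=F0: 4-byte lead, need 3 cont bytes. acc=0x0
Byte[8]=AB: continuation. acc=(acc<<6)|0x2B=0x2B
Byte[9]=B5: continuation. acc=(acc<<6)|0x35=0xAF5
Byte[10]=8C: continuation. acc=(acc<<6)|0x0C=0x2BD4C
Completed: cp=U+2BD4C (starts at byte 7)

Answer: U+2148 U+B13E U+0034 U+2BD4C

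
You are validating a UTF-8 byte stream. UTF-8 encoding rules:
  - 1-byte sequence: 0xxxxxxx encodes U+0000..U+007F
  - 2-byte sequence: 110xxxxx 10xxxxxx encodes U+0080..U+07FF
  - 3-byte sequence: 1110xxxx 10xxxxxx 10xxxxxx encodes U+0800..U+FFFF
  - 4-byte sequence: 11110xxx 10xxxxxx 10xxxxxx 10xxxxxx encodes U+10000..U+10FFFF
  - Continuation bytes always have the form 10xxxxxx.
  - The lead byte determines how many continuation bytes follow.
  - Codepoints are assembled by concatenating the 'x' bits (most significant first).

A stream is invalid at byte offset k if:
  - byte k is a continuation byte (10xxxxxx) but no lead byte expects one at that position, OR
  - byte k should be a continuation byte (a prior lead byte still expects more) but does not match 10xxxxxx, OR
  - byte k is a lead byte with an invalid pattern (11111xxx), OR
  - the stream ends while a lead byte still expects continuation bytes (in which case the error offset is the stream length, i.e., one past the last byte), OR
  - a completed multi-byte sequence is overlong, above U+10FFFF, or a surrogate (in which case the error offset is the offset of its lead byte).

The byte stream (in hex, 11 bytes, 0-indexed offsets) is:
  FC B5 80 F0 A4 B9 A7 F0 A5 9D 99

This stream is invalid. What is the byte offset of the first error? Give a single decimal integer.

Byte[0]=FC: INVALID lead byte (not 0xxx/110x/1110/11110)

Answer: 0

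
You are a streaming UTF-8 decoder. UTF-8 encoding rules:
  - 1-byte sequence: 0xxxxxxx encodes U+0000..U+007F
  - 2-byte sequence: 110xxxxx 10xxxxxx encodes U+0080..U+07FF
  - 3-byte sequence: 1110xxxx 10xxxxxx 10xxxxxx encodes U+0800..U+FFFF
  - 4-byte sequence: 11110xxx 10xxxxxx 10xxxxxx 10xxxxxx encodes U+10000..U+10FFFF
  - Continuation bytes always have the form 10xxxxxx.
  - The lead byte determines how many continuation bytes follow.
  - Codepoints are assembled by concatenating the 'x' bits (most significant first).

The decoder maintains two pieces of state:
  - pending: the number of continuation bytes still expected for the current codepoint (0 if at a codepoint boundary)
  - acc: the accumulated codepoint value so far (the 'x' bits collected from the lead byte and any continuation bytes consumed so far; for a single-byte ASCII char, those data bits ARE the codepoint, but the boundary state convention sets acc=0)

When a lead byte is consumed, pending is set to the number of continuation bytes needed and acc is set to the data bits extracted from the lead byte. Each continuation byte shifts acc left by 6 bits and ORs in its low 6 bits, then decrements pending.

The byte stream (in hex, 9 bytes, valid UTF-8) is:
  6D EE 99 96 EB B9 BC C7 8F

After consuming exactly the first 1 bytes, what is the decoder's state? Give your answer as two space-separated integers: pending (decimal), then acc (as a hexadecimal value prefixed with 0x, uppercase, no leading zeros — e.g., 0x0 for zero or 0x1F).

Answer: 0 0x0

Derivation:
Byte[0]=6D: 1-byte. pending=0, acc=0x0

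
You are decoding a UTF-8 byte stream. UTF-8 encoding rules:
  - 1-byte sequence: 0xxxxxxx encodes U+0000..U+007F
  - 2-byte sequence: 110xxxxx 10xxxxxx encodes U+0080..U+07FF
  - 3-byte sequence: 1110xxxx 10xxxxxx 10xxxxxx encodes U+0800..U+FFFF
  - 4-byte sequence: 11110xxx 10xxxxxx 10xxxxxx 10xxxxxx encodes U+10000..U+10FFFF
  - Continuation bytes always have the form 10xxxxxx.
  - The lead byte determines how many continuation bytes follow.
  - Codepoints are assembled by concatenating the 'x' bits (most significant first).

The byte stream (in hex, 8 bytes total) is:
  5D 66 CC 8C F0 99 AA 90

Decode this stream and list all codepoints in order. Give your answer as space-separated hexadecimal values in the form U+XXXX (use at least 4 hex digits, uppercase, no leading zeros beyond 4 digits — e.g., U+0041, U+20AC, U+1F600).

Answer: U+005D U+0066 U+030C U+19A90

Derivation:
Byte[0]=5D: 1-byte ASCII. cp=U+005D
Byte[1]=66: 1-byte ASCII. cp=U+0066
Byte[2]=CC: 2-byte lead, need 1 cont bytes. acc=0xC
Byte[3]=8C: continuation. acc=(acc<<6)|0x0C=0x30C
Completed: cp=U+030C (starts at byte 2)
Byte[4]=F0: 4-byte lead, need 3 cont bytes. acc=0x0
Byte[5]=99: continuation. acc=(acc<<6)|0x19=0x19
Byte[6]=AA: continuation. acc=(acc<<6)|0x2A=0x66A
Byte[7]=90: continuation. acc=(acc<<6)|0x10=0x19A90
Completed: cp=U+19A90 (starts at byte 4)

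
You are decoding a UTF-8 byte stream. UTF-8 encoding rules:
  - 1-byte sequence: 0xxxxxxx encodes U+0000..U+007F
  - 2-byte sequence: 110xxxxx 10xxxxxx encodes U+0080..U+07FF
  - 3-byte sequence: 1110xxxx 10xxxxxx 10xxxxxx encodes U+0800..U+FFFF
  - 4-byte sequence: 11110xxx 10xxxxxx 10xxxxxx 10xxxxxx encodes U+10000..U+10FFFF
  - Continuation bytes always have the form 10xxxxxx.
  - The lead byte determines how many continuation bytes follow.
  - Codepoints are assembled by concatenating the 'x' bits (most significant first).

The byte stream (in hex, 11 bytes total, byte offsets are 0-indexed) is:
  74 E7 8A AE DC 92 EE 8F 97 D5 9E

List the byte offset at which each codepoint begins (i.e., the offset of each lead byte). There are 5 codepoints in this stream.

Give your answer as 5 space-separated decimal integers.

Byte[0]=74: 1-byte ASCII. cp=U+0074
Byte[1]=E7: 3-byte lead, need 2 cont bytes. acc=0x7
Byte[2]=8A: continuation. acc=(acc<<6)|0x0A=0x1CA
Byte[3]=AE: continuation. acc=(acc<<6)|0x2E=0x72AE
Completed: cp=U+72AE (starts at byte 1)
Byte[4]=DC: 2-byte lead, need 1 cont bytes. acc=0x1C
Byte[5]=92: continuation. acc=(acc<<6)|0x12=0x712
Completed: cp=U+0712 (starts at byte 4)
Byte[6]=EE: 3-byte lead, need 2 cont bytes. acc=0xE
Byte[7]=8F: continuation. acc=(acc<<6)|0x0F=0x38F
Byte[8]=97: continuation. acc=(acc<<6)|0x17=0xE3D7
Completed: cp=U+E3D7 (starts at byte 6)
Byte[9]=D5: 2-byte lead, need 1 cont bytes. acc=0x15
Byte[10]=9E: continuation. acc=(acc<<6)|0x1E=0x55E
Completed: cp=U+055E (starts at byte 9)

Answer: 0 1 4 6 9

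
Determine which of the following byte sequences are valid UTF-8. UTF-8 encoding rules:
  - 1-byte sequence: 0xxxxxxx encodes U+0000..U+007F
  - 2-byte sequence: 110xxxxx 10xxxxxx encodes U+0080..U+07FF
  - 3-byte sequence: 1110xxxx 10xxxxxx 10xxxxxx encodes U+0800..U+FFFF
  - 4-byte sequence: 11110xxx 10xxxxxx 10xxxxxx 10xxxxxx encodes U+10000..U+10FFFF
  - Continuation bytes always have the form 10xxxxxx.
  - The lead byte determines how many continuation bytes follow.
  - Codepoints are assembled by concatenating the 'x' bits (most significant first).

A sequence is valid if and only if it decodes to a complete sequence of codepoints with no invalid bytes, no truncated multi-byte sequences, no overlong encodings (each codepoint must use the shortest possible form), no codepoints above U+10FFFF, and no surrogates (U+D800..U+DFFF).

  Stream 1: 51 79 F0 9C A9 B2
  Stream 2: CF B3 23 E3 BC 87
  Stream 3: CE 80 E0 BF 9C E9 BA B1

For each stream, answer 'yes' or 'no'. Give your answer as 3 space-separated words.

Answer: yes yes yes

Derivation:
Stream 1: decodes cleanly. VALID
Stream 2: decodes cleanly. VALID
Stream 3: decodes cleanly. VALID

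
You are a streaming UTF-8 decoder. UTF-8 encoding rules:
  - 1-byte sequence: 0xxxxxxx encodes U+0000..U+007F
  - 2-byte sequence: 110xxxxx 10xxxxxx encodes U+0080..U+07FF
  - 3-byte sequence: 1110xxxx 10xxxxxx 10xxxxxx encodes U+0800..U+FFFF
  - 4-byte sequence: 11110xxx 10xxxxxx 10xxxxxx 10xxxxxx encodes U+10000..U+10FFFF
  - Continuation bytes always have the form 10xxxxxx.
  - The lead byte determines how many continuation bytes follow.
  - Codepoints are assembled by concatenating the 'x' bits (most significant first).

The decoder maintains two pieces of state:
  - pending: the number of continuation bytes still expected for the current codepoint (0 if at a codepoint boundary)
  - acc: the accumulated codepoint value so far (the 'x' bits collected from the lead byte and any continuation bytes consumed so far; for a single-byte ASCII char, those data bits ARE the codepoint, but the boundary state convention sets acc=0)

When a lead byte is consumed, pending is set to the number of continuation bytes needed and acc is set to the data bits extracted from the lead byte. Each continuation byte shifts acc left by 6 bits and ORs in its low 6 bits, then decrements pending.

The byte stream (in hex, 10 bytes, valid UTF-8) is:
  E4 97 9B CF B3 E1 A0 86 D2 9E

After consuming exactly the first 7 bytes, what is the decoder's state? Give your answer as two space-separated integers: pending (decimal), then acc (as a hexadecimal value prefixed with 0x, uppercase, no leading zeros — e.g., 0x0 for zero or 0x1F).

Answer: 1 0x60

Derivation:
Byte[0]=E4: 3-byte lead. pending=2, acc=0x4
Byte[1]=97: continuation. acc=(acc<<6)|0x17=0x117, pending=1
Byte[2]=9B: continuation. acc=(acc<<6)|0x1B=0x45DB, pending=0
Byte[3]=CF: 2-byte lead. pending=1, acc=0xF
Byte[4]=B3: continuation. acc=(acc<<6)|0x33=0x3F3, pending=0
Byte[5]=E1: 3-byte lead. pending=2, acc=0x1
Byte[6]=A0: continuation. acc=(acc<<6)|0x20=0x60, pending=1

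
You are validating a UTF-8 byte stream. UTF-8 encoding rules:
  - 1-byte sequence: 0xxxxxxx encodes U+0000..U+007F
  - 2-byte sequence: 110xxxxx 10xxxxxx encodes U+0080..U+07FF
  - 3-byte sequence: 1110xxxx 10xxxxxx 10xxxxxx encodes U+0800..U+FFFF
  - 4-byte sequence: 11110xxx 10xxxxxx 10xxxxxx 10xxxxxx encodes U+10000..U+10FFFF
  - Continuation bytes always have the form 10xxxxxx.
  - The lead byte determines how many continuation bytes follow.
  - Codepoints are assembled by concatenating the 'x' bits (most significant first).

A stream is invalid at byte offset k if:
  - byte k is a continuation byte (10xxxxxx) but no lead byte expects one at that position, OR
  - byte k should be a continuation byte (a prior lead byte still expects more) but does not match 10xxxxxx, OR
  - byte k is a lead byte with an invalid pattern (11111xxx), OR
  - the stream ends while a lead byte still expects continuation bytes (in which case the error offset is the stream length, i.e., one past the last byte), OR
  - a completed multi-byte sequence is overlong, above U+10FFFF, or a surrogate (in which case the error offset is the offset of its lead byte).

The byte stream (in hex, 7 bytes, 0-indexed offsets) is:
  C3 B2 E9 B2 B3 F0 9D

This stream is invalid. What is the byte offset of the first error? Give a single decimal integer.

Byte[0]=C3: 2-byte lead, need 1 cont bytes. acc=0x3
Byte[1]=B2: continuation. acc=(acc<<6)|0x32=0xF2
Completed: cp=U+00F2 (starts at byte 0)
Byte[2]=E9: 3-byte lead, need 2 cont bytes. acc=0x9
Byte[3]=B2: continuation. acc=(acc<<6)|0x32=0x272
Byte[4]=B3: continuation. acc=(acc<<6)|0x33=0x9CB3
Completed: cp=U+9CB3 (starts at byte 2)
Byte[5]=F0: 4-byte lead, need 3 cont bytes. acc=0x0
Byte[6]=9D: continuation. acc=(acc<<6)|0x1D=0x1D
Byte[7]: stream ended, expected continuation. INVALID

Answer: 7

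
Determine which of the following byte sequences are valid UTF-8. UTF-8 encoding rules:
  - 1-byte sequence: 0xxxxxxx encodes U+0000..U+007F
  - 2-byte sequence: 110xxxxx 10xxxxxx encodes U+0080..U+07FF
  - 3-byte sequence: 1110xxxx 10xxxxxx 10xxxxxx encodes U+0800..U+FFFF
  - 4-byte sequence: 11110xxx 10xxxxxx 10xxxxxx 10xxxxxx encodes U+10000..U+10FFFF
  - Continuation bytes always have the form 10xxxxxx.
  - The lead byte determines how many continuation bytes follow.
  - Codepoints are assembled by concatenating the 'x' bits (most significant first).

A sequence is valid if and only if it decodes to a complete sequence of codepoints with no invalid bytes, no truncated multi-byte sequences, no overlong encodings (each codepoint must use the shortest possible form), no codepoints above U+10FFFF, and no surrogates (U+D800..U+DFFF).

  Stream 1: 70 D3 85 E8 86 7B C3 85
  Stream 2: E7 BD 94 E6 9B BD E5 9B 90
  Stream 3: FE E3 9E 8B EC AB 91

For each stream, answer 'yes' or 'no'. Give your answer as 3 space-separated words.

Stream 1: error at byte offset 5. INVALID
Stream 2: decodes cleanly. VALID
Stream 3: error at byte offset 0. INVALID

Answer: no yes no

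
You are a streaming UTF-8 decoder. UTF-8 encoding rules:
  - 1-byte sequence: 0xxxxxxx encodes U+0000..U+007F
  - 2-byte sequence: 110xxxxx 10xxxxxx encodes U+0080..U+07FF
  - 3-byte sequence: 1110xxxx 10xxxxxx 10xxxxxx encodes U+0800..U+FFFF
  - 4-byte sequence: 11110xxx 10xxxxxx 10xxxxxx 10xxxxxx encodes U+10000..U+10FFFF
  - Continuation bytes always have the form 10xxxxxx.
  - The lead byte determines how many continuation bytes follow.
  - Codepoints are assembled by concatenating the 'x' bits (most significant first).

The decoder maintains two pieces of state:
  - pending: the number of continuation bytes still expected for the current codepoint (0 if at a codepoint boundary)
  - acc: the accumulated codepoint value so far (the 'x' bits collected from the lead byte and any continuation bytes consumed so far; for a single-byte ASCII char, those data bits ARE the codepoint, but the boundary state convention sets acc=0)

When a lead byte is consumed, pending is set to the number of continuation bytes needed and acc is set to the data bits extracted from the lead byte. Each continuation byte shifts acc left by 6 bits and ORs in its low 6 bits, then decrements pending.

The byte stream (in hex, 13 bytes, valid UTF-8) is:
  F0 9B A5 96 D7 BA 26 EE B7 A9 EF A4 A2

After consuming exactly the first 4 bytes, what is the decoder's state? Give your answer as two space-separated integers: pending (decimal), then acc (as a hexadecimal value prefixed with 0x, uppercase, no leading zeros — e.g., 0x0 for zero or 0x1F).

Answer: 0 0x1B956

Derivation:
Byte[0]=F0: 4-byte lead. pending=3, acc=0x0
Byte[1]=9B: continuation. acc=(acc<<6)|0x1B=0x1B, pending=2
Byte[2]=A5: continuation. acc=(acc<<6)|0x25=0x6E5, pending=1
Byte[3]=96: continuation. acc=(acc<<6)|0x16=0x1B956, pending=0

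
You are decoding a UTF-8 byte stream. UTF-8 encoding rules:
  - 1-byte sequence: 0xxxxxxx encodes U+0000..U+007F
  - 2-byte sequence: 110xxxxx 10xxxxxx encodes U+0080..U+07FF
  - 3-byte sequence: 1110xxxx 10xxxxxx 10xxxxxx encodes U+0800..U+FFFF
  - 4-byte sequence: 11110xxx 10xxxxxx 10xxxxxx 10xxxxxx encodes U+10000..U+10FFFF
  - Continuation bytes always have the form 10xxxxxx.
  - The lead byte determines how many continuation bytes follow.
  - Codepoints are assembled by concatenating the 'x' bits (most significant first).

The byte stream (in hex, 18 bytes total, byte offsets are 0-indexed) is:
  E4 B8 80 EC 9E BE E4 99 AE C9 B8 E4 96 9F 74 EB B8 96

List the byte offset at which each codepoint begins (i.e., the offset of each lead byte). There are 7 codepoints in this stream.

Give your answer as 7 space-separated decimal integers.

Byte[0]=E4: 3-byte lead, need 2 cont bytes. acc=0x4
Byte[1]=B8: continuation. acc=(acc<<6)|0x38=0x138
Byte[2]=80: continuation. acc=(acc<<6)|0x00=0x4E00
Completed: cp=U+4E00 (starts at byte 0)
Byte[3]=EC: 3-byte lead, need 2 cont bytes. acc=0xC
Byte[4]=9E: continuation. acc=(acc<<6)|0x1E=0x31E
Byte[5]=BE: continuation. acc=(acc<<6)|0x3E=0xC7BE
Completed: cp=U+C7BE (starts at byte 3)
Byte[6]=E4: 3-byte lead, need 2 cont bytes. acc=0x4
Byte[7]=99: continuation. acc=(acc<<6)|0x19=0x119
Byte[8]=AE: continuation. acc=(acc<<6)|0x2E=0x466E
Completed: cp=U+466E (starts at byte 6)
Byte[9]=C9: 2-byte lead, need 1 cont bytes. acc=0x9
Byte[10]=B8: continuation. acc=(acc<<6)|0x38=0x278
Completed: cp=U+0278 (starts at byte 9)
Byte[11]=E4: 3-byte lead, need 2 cont bytes. acc=0x4
Byte[12]=96: continuation. acc=(acc<<6)|0x16=0x116
Byte[13]=9F: continuation. acc=(acc<<6)|0x1F=0x459F
Completed: cp=U+459F (starts at byte 11)
Byte[14]=74: 1-byte ASCII. cp=U+0074
Byte[15]=EB: 3-byte lead, need 2 cont bytes. acc=0xB
Byte[16]=B8: continuation. acc=(acc<<6)|0x38=0x2F8
Byte[17]=96: continuation. acc=(acc<<6)|0x16=0xBE16
Completed: cp=U+BE16 (starts at byte 15)

Answer: 0 3 6 9 11 14 15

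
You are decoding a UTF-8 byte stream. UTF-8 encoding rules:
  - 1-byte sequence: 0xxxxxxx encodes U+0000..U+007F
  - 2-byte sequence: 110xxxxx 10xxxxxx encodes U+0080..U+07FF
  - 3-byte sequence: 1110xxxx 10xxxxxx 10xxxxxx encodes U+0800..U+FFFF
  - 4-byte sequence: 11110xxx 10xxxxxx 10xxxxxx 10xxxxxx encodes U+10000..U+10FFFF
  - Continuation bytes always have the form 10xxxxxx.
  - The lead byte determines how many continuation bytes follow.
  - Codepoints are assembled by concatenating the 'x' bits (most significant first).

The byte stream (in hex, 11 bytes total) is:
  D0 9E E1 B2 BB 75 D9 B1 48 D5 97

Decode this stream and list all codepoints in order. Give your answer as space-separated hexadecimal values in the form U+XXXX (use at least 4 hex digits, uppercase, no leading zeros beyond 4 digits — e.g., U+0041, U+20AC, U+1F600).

Answer: U+041E U+1CBB U+0075 U+0671 U+0048 U+0557

Derivation:
Byte[0]=D0: 2-byte lead, need 1 cont bytes. acc=0x10
Byte[1]=9E: continuation. acc=(acc<<6)|0x1E=0x41E
Completed: cp=U+041E (starts at byte 0)
Byte[2]=E1: 3-byte lead, need 2 cont bytes. acc=0x1
Byte[3]=B2: continuation. acc=(acc<<6)|0x32=0x72
Byte[4]=BB: continuation. acc=(acc<<6)|0x3B=0x1CBB
Completed: cp=U+1CBB (starts at byte 2)
Byte[5]=75: 1-byte ASCII. cp=U+0075
Byte[6]=D9: 2-byte lead, need 1 cont bytes. acc=0x19
Byte[7]=B1: continuation. acc=(acc<<6)|0x31=0x671
Completed: cp=U+0671 (starts at byte 6)
Byte[8]=48: 1-byte ASCII. cp=U+0048
Byte[9]=D5: 2-byte lead, need 1 cont bytes. acc=0x15
Byte[10]=97: continuation. acc=(acc<<6)|0x17=0x557
Completed: cp=U+0557 (starts at byte 9)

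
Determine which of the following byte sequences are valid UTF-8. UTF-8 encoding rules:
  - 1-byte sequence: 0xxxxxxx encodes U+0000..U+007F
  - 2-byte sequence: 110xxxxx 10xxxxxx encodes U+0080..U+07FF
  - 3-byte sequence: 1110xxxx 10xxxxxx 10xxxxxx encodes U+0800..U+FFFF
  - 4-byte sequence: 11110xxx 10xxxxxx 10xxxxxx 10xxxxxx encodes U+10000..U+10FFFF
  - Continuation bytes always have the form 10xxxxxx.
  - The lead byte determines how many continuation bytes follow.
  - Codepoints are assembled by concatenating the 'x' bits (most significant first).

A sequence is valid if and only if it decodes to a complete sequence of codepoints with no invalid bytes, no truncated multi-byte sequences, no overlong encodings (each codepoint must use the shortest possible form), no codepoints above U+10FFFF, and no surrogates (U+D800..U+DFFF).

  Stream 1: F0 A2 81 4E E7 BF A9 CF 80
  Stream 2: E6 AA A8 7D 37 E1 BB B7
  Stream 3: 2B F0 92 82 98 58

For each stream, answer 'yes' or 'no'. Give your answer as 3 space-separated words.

Stream 1: error at byte offset 3. INVALID
Stream 2: decodes cleanly. VALID
Stream 3: decodes cleanly. VALID

Answer: no yes yes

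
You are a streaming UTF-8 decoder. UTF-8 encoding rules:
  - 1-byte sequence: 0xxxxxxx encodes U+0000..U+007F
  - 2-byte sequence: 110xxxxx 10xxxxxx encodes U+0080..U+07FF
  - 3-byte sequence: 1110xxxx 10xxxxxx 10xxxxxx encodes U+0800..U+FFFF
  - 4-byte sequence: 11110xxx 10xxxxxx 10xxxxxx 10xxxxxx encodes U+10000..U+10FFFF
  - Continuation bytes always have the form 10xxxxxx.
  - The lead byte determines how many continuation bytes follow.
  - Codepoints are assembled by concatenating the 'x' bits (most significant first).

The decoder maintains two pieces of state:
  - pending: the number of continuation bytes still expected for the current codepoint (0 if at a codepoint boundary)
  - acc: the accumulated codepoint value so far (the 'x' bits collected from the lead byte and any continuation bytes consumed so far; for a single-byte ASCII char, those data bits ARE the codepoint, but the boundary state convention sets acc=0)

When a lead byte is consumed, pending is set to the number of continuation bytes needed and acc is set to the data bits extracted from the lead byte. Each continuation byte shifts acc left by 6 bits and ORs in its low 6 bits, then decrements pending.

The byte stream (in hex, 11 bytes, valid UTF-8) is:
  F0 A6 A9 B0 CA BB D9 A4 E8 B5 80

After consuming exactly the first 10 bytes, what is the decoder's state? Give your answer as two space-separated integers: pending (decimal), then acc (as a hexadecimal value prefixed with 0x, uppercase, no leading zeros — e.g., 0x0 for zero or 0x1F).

Answer: 1 0x235

Derivation:
Byte[0]=F0: 4-byte lead. pending=3, acc=0x0
Byte[1]=A6: continuation. acc=(acc<<6)|0x26=0x26, pending=2
Byte[2]=A9: continuation. acc=(acc<<6)|0x29=0x9A9, pending=1
Byte[3]=B0: continuation. acc=(acc<<6)|0x30=0x26A70, pending=0
Byte[4]=CA: 2-byte lead. pending=1, acc=0xA
Byte[5]=BB: continuation. acc=(acc<<6)|0x3B=0x2BB, pending=0
Byte[6]=D9: 2-byte lead. pending=1, acc=0x19
Byte[7]=A4: continuation. acc=(acc<<6)|0x24=0x664, pending=0
Byte[8]=E8: 3-byte lead. pending=2, acc=0x8
Byte[9]=B5: continuation. acc=(acc<<6)|0x35=0x235, pending=1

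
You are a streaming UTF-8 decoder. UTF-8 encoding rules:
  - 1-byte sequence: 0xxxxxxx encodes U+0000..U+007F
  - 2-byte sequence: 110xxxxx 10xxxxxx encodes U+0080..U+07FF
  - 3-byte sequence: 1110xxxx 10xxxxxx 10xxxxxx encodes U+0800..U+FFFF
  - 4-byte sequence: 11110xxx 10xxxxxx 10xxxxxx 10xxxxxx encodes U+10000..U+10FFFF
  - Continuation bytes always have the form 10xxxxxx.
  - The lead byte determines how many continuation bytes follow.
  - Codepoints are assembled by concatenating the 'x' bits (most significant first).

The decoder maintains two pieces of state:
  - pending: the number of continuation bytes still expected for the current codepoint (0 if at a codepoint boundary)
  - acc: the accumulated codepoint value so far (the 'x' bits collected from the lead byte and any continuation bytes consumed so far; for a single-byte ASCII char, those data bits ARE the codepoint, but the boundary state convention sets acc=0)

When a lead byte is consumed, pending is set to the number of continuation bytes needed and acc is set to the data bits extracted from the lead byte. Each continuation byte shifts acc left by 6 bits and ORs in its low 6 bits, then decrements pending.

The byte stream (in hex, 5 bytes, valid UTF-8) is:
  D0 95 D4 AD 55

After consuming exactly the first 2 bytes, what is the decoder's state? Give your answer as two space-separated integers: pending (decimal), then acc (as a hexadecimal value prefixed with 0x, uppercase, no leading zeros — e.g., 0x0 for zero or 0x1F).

Byte[0]=D0: 2-byte lead. pending=1, acc=0x10
Byte[1]=95: continuation. acc=(acc<<6)|0x15=0x415, pending=0

Answer: 0 0x415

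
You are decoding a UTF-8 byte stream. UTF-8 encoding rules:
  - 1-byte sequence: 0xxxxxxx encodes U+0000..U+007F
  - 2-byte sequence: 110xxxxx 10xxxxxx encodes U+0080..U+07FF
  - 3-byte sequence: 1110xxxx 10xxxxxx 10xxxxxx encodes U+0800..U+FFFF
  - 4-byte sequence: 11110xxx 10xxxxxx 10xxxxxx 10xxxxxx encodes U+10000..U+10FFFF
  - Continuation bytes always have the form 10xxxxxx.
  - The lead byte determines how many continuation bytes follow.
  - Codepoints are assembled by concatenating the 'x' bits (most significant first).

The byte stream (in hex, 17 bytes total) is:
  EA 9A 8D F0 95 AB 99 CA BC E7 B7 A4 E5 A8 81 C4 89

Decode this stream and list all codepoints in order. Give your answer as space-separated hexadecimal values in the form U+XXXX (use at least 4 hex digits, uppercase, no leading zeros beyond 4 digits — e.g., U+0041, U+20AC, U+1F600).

Byte[0]=EA: 3-byte lead, need 2 cont bytes. acc=0xA
Byte[1]=9A: continuation. acc=(acc<<6)|0x1A=0x29A
Byte[2]=8D: continuation. acc=(acc<<6)|0x0D=0xA68D
Completed: cp=U+A68D (starts at byte 0)
Byte[3]=F0: 4-byte lead, need 3 cont bytes. acc=0x0
Byte[4]=95: continuation. acc=(acc<<6)|0x15=0x15
Byte[5]=AB: continuation. acc=(acc<<6)|0x2B=0x56B
Byte[6]=99: continuation. acc=(acc<<6)|0x19=0x15AD9
Completed: cp=U+15AD9 (starts at byte 3)
Byte[7]=CA: 2-byte lead, need 1 cont bytes. acc=0xA
Byte[8]=BC: continuation. acc=(acc<<6)|0x3C=0x2BC
Completed: cp=U+02BC (starts at byte 7)
Byte[9]=E7: 3-byte lead, need 2 cont bytes. acc=0x7
Byte[10]=B7: continuation. acc=(acc<<6)|0x37=0x1F7
Byte[11]=A4: continuation. acc=(acc<<6)|0x24=0x7DE4
Completed: cp=U+7DE4 (starts at byte 9)
Byte[12]=E5: 3-byte lead, need 2 cont bytes. acc=0x5
Byte[13]=A8: continuation. acc=(acc<<6)|0x28=0x168
Byte[14]=81: continuation. acc=(acc<<6)|0x01=0x5A01
Completed: cp=U+5A01 (starts at byte 12)
Byte[15]=C4: 2-byte lead, need 1 cont bytes. acc=0x4
Byte[16]=89: continuation. acc=(acc<<6)|0x09=0x109
Completed: cp=U+0109 (starts at byte 15)

Answer: U+A68D U+15AD9 U+02BC U+7DE4 U+5A01 U+0109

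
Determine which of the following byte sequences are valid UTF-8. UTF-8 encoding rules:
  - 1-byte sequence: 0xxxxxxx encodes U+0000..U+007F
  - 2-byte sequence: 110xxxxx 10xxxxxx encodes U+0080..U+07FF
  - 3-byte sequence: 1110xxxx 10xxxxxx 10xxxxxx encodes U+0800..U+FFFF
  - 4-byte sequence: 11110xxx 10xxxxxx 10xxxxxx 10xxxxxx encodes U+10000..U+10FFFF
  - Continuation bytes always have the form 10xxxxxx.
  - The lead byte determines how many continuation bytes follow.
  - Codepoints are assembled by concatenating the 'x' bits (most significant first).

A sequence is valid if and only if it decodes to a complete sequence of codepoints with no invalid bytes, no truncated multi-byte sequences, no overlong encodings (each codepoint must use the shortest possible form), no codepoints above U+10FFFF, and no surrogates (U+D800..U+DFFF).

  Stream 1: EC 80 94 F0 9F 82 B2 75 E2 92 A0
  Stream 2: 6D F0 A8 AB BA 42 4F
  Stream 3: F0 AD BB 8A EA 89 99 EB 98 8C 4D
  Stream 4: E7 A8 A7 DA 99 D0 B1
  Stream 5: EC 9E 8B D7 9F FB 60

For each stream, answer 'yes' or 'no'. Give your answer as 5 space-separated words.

Answer: yes yes yes yes no

Derivation:
Stream 1: decodes cleanly. VALID
Stream 2: decodes cleanly. VALID
Stream 3: decodes cleanly. VALID
Stream 4: decodes cleanly. VALID
Stream 5: error at byte offset 5. INVALID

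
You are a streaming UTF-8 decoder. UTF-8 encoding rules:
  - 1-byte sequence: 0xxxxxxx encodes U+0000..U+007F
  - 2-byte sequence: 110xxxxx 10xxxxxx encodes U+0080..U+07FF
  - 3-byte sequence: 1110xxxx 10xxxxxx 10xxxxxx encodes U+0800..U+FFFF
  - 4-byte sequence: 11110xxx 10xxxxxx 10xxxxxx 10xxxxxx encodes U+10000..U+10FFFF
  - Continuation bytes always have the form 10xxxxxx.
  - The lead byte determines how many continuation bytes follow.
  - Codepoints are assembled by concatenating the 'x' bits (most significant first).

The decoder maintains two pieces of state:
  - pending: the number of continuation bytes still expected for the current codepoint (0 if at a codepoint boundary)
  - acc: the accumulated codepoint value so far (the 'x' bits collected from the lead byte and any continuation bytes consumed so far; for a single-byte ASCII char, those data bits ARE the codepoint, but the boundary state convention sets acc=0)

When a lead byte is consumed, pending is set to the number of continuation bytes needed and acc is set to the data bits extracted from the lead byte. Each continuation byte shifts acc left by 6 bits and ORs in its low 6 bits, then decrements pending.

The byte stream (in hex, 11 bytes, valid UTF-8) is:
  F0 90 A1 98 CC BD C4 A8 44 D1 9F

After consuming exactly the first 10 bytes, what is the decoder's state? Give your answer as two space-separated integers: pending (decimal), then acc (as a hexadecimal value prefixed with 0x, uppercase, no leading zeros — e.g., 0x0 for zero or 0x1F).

Byte[0]=F0: 4-byte lead. pending=3, acc=0x0
Byte[1]=90: continuation. acc=(acc<<6)|0x10=0x10, pending=2
Byte[2]=A1: continuation. acc=(acc<<6)|0x21=0x421, pending=1
Byte[3]=98: continuation. acc=(acc<<6)|0x18=0x10858, pending=0
Byte[4]=CC: 2-byte lead. pending=1, acc=0xC
Byte[5]=BD: continuation. acc=(acc<<6)|0x3D=0x33D, pending=0
Byte[6]=C4: 2-byte lead. pending=1, acc=0x4
Byte[7]=A8: continuation. acc=(acc<<6)|0x28=0x128, pending=0
Byte[8]=44: 1-byte. pending=0, acc=0x0
Byte[9]=D1: 2-byte lead. pending=1, acc=0x11

Answer: 1 0x11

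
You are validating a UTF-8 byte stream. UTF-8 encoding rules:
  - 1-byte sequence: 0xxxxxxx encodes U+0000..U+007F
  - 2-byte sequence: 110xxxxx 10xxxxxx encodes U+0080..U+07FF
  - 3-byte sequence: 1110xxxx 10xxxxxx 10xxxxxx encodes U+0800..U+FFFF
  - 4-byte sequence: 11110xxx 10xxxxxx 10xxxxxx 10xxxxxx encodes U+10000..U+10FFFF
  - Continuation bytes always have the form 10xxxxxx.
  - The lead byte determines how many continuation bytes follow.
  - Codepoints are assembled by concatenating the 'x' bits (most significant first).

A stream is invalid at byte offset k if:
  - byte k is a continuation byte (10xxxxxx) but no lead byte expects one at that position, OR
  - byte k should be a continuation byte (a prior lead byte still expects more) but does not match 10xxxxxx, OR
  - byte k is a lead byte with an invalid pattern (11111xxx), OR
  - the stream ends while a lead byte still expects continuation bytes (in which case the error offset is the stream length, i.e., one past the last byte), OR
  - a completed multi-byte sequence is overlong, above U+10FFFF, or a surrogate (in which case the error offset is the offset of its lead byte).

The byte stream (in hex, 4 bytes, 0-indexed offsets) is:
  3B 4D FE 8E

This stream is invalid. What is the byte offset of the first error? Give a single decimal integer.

Answer: 2

Derivation:
Byte[0]=3B: 1-byte ASCII. cp=U+003B
Byte[1]=4D: 1-byte ASCII. cp=U+004D
Byte[2]=FE: INVALID lead byte (not 0xxx/110x/1110/11110)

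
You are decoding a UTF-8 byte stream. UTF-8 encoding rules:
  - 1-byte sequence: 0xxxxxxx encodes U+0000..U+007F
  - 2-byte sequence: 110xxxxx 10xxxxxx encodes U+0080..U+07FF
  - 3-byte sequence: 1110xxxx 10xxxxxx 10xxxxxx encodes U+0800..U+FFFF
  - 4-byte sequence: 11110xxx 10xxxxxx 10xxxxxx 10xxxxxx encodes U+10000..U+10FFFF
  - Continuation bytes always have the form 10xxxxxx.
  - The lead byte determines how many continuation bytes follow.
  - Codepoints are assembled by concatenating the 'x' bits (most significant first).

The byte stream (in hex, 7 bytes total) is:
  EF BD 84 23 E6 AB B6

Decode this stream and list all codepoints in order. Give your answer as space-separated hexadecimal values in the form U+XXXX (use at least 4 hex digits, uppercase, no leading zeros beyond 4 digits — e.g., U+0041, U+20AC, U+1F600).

Answer: U+FF44 U+0023 U+6AF6

Derivation:
Byte[0]=EF: 3-byte lead, need 2 cont bytes. acc=0xF
Byte[1]=BD: continuation. acc=(acc<<6)|0x3D=0x3FD
Byte[2]=84: continuation. acc=(acc<<6)|0x04=0xFF44
Completed: cp=U+FF44 (starts at byte 0)
Byte[3]=23: 1-byte ASCII. cp=U+0023
Byte[4]=E6: 3-byte lead, need 2 cont bytes. acc=0x6
Byte[5]=AB: continuation. acc=(acc<<6)|0x2B=0x1AB
Byte[6]=B6: continuation. acc=(acc<<6)|0x36=0x6AF6
Completed: cp=U+6AF6 (starts at byte 4)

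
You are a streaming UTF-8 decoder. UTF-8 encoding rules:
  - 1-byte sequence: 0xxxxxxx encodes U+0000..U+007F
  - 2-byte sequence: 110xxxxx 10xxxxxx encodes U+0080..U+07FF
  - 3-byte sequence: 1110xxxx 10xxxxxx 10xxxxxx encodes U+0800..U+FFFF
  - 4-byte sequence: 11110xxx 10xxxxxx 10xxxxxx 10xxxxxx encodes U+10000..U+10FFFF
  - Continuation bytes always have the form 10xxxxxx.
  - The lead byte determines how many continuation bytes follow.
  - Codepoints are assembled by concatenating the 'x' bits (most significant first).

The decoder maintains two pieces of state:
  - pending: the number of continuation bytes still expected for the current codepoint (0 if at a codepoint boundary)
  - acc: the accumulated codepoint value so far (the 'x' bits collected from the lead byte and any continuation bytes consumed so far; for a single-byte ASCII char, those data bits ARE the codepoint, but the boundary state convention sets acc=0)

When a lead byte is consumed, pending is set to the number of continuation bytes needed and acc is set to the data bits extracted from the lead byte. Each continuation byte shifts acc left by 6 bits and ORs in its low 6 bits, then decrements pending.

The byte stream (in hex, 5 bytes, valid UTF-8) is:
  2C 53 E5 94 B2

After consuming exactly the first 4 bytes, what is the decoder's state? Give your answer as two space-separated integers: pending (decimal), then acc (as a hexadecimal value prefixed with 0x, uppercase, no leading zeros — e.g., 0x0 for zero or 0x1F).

Answer: 1 0x154

Derivation:
Byte[0]=2C: 1-byte. pending=0, acc=0x0
Byte[1]=53: 1-byte. pending=0, acc=0x0
Byte[2]=E5: 3-byte lead. pending=2, acc=0x5
Byte[3]=94: continuation. acc=(acc<<6)|0x14=0x154, pending=1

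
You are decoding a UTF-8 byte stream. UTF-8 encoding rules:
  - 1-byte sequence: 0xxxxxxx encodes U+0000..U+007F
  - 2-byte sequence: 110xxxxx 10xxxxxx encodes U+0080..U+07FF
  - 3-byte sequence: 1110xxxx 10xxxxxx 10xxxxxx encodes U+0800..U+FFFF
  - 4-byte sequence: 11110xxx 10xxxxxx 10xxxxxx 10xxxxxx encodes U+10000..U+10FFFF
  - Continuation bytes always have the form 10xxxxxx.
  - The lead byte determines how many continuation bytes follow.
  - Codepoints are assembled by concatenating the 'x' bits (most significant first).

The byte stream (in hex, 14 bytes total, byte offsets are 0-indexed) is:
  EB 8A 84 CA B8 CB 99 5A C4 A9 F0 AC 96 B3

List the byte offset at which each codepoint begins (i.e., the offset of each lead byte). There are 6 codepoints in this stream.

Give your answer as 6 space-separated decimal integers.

Answer: 0 3 5 7 8 10

Derivation:
Byte[0]=EB: 3-byte lead, need 2 cont bytes. acc=0xB
Byte[1]=8A: continuation. acc=(acc<<6)|0x0A=0x2CA
Byte[2]=84: continuation. acc=(acc<<6)|0x04=0xB284
Completed: cp=U+B284 (starts at byte 0)
Byte[3]=CA: 2-byte lead, need 1 cont bytes. acc=0xA
Byte[4]=B8: continuation. acc=(acc<<6)|0x38=0x2B8
Completed: cp=U+02B8 (starts at byte 3)
Byte[5]=CB: 2-byte lead, need 1 cont bytes. acc=0xB
Byte[6]=99: continuation. acc=(acc<<6)|0x19=0x2D9
Completed: cp=U+02D9 (starts at byte 5)
Byte[7]=5A: 1-byte ASCII. cp=U+005A
Byte[8]=C4: 2-byte lead, need 1 cont bytes. acc=0x4
Byte[9]=A9: continuation. acc=(acc<<6)|0x29=0x129
Completed: cp=U+0129 (starts at byte 8)
Byte[10]=F0: 4-byte lead, need 3 cont bytes. acc=0x0
Byte[11]=AC: continuation. acc=(acc<<6)|0x2C=0x2C
Byte[12]=96: continuation. acc=(acc<<6)|0x16=0xB16
Byte[13]=B3: continuation. acc=(acc<<6)|0x33=0x2C5B3
Completed: cp=U+2C5B3 (starts at byte 10)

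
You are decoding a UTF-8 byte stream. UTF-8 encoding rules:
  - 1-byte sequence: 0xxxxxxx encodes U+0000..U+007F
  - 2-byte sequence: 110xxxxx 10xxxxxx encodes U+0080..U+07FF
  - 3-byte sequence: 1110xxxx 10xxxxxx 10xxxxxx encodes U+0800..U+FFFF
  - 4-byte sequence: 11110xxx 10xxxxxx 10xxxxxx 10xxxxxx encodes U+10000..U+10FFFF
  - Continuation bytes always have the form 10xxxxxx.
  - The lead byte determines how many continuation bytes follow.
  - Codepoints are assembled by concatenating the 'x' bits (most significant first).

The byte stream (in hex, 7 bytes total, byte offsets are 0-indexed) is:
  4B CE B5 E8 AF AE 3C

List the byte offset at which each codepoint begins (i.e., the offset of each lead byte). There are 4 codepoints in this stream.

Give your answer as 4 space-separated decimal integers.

Answer: 0 1 3 6

Derivation:
Byte[0]=4B: 1-byte ASCII. cp=U+004B
Byte[1]=CE: 2-byte lead, need 1 cont bytes. acc=0xE
Byte[2]=B5: continuation. acc=(acc<<6)|0x35=0x3B5
Completed: cp=U+03B5 (starts at byte 1)
Byte[3]=E8: 3-byte lead, need 2 cont bytes. acc=0x8
Byte[4]=AF: continuation. acc=(acc<<6)|0x2F=0x22F
Byte[5]=AE: continuation. acc=(acc<<6)|0x2E=0x8BEE
Completed: cp=U+8BEE (starts at byte 3)
Byte[6]=3C: 1-byte ASCII. cp=U+003C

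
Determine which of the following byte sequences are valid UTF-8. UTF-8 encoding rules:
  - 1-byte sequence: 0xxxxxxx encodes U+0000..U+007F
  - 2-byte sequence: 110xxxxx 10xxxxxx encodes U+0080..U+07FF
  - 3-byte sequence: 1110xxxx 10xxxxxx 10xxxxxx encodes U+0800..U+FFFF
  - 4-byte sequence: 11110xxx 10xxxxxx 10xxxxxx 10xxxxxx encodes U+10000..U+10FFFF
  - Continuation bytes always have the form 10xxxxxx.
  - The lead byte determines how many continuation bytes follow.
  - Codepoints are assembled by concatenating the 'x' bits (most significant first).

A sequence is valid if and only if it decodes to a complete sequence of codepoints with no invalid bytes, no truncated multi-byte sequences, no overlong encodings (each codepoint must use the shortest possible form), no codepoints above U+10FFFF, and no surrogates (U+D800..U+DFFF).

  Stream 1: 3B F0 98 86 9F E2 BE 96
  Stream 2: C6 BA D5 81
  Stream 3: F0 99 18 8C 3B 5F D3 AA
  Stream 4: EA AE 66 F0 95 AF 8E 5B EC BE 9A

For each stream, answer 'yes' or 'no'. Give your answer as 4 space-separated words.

Answer: yes yes no no

Derivation:
Stream 1: decodes cleanly. VALID
Stream 2: decodes cleanly. VALID
Stream 3: error at byte offset 2. INVALID
Stream 4: error at byte offset 2. INVALID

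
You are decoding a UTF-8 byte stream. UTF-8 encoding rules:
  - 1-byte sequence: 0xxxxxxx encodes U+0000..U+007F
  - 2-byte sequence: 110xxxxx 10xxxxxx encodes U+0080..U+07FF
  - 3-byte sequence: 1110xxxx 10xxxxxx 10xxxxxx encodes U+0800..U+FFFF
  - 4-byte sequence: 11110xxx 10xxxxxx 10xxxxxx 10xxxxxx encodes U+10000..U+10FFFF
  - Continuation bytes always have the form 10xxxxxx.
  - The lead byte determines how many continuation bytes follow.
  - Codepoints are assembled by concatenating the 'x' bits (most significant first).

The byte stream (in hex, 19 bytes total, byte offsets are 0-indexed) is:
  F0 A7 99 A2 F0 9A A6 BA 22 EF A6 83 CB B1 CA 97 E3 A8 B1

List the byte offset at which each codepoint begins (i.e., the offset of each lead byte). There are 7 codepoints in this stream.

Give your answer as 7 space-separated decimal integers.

Byte[0]=F0: 4-byte lead, need 3 cont bytes. acc=0x0
Byte[1]=A7: continuation. acc=(acc<<6)|0x27=0x27
Byte[2]=99: continuation. acc=(acc<<6)|0x19=0x9D9
Byte[3]=A2: continuation. acc=(acc<<6)|0x22=0x27662
Completed: cp=U+27662 (starts at byte 0)
Byte[4]=F0: 4-byte lead, need 3 cont bytes. acc=0x0
Byte[5]=9A: continuation. acc=(acc<<6)|0x1A=0x1A
Byte[6]=A6: continuation. acc=(acc<<6)|0x26=0x6A6
Byte[7]=BA: continuation. acc=(acc<<6)|0x3A=0x1A9BA
Completed: cp=U+1A9BA (starts at byte 4)
Byte[8]=22: 1-byte ASCII. cp=U+0022
Byte[9]=EF: 3-byte lead, need 2 cont bytes. acc=0xF
Byte[10]=A6: continuation. acc=(acc<<6)|0x26=0x3E6
Byte[11]=83: continuation. acc=(acc<<6)|0x03=0xF983
Completed: cp=U+F983 (starts at byte 9)
Byte[12]=CB: 2-byte lead, need 1 cont bytes. acc=0xB
Byte[13]=B1: continuation. acc=(acc<<6)|0x31=0x2F1
Completed: cp=U+02F1 (starts at byte 12)
Byte[14]=CA: 2-byte lead, need 1 cont bytes. acc=0xA
Byte[15]=97: continuation. acc=(acc<<6)|0x17=0x297
Completed: cp=U+0297 (starts at byte 14)
Byte[16]=E3: 3-byte lead, need 2 cont bytes. acc=0x3
Byte[17]=A8: continuation. acc=(acc<<6)|0x28=0xE8
Byte[18]=B1: continuation. acc=(acc<<6)|0x31=0x3A31
Completed: cp=U+3A31 (starts at byte 16)

Answer: 0 4 8 9 12 14 16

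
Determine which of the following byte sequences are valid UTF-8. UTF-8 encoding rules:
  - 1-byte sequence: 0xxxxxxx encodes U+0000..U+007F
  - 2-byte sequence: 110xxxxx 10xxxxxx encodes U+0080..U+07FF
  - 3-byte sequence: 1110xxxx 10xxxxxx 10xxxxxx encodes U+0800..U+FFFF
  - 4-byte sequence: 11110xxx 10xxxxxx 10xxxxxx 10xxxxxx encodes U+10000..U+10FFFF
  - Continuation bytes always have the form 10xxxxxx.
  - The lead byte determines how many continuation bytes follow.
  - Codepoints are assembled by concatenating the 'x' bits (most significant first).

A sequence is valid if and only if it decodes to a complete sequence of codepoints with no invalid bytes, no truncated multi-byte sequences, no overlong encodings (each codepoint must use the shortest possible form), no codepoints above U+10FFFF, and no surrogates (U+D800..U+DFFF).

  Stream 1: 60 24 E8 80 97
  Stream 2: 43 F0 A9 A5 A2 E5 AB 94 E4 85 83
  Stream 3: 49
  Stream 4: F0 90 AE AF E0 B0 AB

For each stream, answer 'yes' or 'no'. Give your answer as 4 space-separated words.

Stream 1: decodes cleanly. VALID
Stream 2: decodes cleanly. VALID
Stream 3: decodes cleanly. VALID
Stream 4: decodes cleanly. VALID

Answer: yes yes yes yes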